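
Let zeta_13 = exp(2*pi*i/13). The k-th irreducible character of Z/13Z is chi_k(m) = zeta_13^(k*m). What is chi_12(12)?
chi_12(12) = zeta_13^144 = exp(2*I*pi/13)

Details: chi_12(12) = zeta_13^(12*12) = zeta_13^144. Since zeta_13^13 = 1, this equals zeta_13^1 = exp(2*pi*i*1/13) = exp(2*I*pi/13).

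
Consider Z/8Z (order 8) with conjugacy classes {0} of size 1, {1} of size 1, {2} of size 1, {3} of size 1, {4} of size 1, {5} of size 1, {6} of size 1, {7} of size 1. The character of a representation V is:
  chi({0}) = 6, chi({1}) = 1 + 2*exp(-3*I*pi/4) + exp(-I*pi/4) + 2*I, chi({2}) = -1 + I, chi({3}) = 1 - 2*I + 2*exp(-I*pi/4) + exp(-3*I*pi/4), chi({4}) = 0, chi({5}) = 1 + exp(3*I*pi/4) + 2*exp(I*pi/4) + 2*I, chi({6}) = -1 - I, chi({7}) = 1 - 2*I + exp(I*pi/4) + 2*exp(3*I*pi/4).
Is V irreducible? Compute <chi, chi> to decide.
Not irreducible (reducible): <chi, chi> = 10 > 1.

Reasoning: <chi, chi> = (1/|G|) sum_C |C| * |chi(C)|^2 = (1/8)[1*|6|^2 + 1*|1 + 2*exp(-3*I*pi/4) + exp(-I*pi/4) + 2*I|^2 + 1*|-1 + I|^2 + 1*|1 - 2*I + 2*exp(-I*pi/4) + exp(-3*I*pi/4)|^2 + 1*|0|^2 + 1*|1 + exp(3*I*pi/4) + 2*exp(I*pi/4) + 2*I|^2 + 1*|-1 - I|^2 + 1*|1 - 2*I + exp(I*pi/4) + 2*exp(3*I*pi/4)|^2]
  = (1/8)[(36) + (10 + 6*exp(-3*I*pi/4) - exp(I*pi/4) - 3*exp(-I*pi/4) + 4*exp(3*I*pi/4)) + (2) + (10 + 4*exp(-I*pi/4) - 3*exp(3*I*pi/4) - exp(-3*I*pi/4) + 6*exp(I*pi/4)) + (0) + (10 + 4*exp(-I*pi/4) - 3*exp(3*I*pi/4) - exp(-3*I*pi/4) + 6*exp(I*pi/4)) + (2) + (10 + 6*exp(-3*I*pi/4) - exp(I*pi/4) - 3*exp(-I*pi/4) + 4*exp(3*I*pi/4))] = 80/8 = 10.
(Exp terms are combined using exp(i*s)*conj(exp(i*t)) = exp(i*(s-t)), and sums of them are collapsed using the identity that for every m > 1 the m distinct m-th roots of unity sum to 0, e.g. 1 + exp(2*I*pi/3) + exp(-2*I*pi/3) = 0.)
A character is irreducible iff <chi, chi> = 1, so this representation is reducible.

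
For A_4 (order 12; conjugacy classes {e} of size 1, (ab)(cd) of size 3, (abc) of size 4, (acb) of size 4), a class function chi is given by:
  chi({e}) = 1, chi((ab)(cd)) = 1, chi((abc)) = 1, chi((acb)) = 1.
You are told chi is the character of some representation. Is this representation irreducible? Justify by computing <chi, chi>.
Irreducible: <chi, chi> = 1.

Justification: <chi, chi> = (1/|G|) sum_C |C| * |chi(C)|^2 = (1/12)[1*|1|^2 + 3*|1|^2 + 4*|1|^2 + 4*|1|^2]
  = (1/12)[(1) + (3) + (4) + (4)] = 12/12 = 1.
(Exp terms are combined using exp(i*s)*conj(exp(i*t)) = exp(i*(s-t)), and sums of them are collapsed using the identity that for every m > 1 the m distinct m-th roots of unity sum to 0, e.g. 1 + exp(2*I*pi/3) + exp(-2*I*pi/3) = 0.)
A character is irreducible iff <chi, chi> = 1, so this representation is irreducible.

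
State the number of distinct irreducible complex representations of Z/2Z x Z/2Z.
4

Argument: The number of irreducible complex representations of a finite group equals its number of conjugacy classes. Z/2Z x Z/2Z is abelian of order 4, so every element is its own conjugacy class: 4 classes, so Z/2Z x Z/2Z (order 4) has exactly 4 irreducible complex representations.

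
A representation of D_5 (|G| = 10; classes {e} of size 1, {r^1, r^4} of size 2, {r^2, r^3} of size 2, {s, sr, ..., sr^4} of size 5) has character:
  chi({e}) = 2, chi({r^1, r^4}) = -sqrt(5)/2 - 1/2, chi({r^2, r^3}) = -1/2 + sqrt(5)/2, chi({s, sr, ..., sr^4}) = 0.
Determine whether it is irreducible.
Irreducible: <chi, chi> = 1.

Argument: <chi, chi> = (1/|G|) sum_C |C| * |chi(C)|^2 = (1/10)[1*|2|^2 + 2*|-sqrt(5)/2 - 1/2|^2 + 2*|-1/2 + sqrt(5)/2|^2 + 5*|0|^2]
  = (1/10)[(4) + (sqrt(5) + 3) + (3 - sqrt(5)) + (0)] = 10/10 = 1.
A character is irreducible iff <chi, chi> = 1, so this representation is irreducible.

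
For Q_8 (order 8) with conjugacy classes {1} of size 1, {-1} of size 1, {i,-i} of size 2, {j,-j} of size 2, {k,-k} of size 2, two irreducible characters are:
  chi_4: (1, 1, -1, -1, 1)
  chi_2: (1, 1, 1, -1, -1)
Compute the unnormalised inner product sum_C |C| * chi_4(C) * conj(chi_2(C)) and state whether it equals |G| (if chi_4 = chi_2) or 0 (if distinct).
Sum = 0; so <chi_4, chi_2> = 0 (distinct irreducibles are orthogonal).

Argument: Compute term by term over conjugacy classes (|C| * chi_4(C) * conj(chi_2(C))):
  1*(1)*conj(1) + 1*(1)*conj(1) + 2*(-1)*conj(1) + 2*(-1)*conj(-1) + 2*(1)*conj(-1)
  = (1) + (1) + (-2) + (2) + (-2)
  = 0.
Dividing by |G| = 8 gives 0/8 = 0, matching the row-orthogonality relation <chi_4, chi_2> = [chi_4 = chi_2].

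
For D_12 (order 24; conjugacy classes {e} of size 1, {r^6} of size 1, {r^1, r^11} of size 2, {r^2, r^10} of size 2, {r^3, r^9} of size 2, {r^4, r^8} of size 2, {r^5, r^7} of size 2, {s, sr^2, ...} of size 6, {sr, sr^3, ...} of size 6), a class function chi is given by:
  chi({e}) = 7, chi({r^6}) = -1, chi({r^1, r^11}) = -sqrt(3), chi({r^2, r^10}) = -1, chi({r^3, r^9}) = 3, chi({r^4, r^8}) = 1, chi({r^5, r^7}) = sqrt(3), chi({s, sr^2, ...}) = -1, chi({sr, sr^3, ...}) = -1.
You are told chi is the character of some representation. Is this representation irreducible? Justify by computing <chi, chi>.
Not irreducible (reducible): <chi, chi> = 4 > 1.

Argument: <chi, chi> = (1/|G|) sum_C |C| * |chi(C)|^2 = (1/24)[1*|7|^2 + 1*|-1|^2 + 2*|-sqrt(3)|^2 + 2*|-1|^2 + 2*|3|^2 + 2*|1|^2 + 2*|sqrt(3)|^2 + 6*|-1|^2 + 6*|-1|^2]
  = (1/24)[(49) + (1) + (6) + (2) + (18) + (2) + (6) + (6) + (6)] = 96/24 = 4.
A character is irreducible iff <chi, chi> = 1, so this representation is reducible.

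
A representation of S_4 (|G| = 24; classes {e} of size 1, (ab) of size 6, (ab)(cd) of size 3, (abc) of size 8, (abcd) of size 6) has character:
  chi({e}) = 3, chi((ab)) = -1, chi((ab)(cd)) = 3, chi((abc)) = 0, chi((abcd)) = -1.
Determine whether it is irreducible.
Not irreducible (reducible): <chi, chi> = 2 > 1.

Derivation: <chi, chi> = (1/|G|) sum_C |C| * |chi(C)|^2 = (1/24)[1*|3|^2 + 6*|-1|^2 + 3*|3|^2 + 8*|0|^2 + 6*|-1|^2]
  = (1/24)[(9) + (6) + (27) + (0) + (6)] = 48/24 = 2.
A character is irreducible iff <chi, chi> = 1, so this representation is reducible.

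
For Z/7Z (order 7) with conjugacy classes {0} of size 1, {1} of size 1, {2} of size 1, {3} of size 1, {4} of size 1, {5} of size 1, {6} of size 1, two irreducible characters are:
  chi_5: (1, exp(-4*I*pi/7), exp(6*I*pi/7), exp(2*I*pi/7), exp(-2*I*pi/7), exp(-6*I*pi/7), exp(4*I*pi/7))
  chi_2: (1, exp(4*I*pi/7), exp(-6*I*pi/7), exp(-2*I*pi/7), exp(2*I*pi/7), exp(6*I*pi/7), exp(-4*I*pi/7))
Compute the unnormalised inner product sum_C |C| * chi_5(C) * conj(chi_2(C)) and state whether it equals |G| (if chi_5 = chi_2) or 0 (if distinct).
Sum = 0; so <chi_5, chi_2> = 0 (distinct irreducibles are orthogonal).

Argument: Compute term by term over conjugacy classes (|C| * chi_5(C) * conj(chi_2(C))):
  1*(1)*conj(1) + 1*(exp(-4*I*pi/7))*conj(exp(4*I*pi/7)) + 1*(exp(6*I*pi/7))*conj(exp(-6*I*pi/7)) + 1*(exp(2*I*pi/7))*conj(exp(-2*I*pi/7)) + 1*(exp(-2*I*pi/7))*conj(exp(2*I*pi/7)) + 1*(exp(-6*I*pi/7))*conj(exp(6*I*pi/7)) + 1*(exp(4*I*pi/7))*conj(exp(-4*I*pi/7))
  = (1) + (exp(6*I*pi/7)) + (exp(-2*I*pi/7)) + (exp(4*I*pi/7)) + (exp(-4*I*pi/7)) + (exp(2*I*pi/7)) + (exp(-6*I*pi/7))
  = 0.
(Exp terms are combined using exp(i*s)*conj(exp(i*t)) = exp(i*(s-t)), and sums of them are collapsed using the identity that for every m > 1 the m distinct m-th roots of unity sum to 0, e.g. 1 + exp(2*I*pi/3) + exp(-2*I*pi/3) = 0.)
Dividing by |G| = 7 gives 0/7 = 0, matching the row-orthogonality relation <chi_5, chi_2> = [chi_5 = chi_2].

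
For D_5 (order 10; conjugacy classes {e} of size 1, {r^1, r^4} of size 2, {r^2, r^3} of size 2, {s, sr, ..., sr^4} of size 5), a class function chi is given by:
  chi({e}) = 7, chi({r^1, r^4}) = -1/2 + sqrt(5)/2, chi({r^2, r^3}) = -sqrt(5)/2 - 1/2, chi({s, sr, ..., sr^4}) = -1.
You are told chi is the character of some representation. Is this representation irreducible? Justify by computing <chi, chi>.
Not irreducible (reducible): <chi, chi> = 6 > 1.

<chi, chi> = (1/|G|) sum_C |C| * |chi(C)|^2 = (1/10)[1*|7|^2 + 2*|-1/2 + sqrt(5)/2|^2 + 2*|-sqrt(5)/2 - 1/2|^2 + 5*|-1|^2]
  = (1/10)[(49) + (3 - sqrt(5)) + (sqrt(5) + 3) + (5)] = 60/10 = 6.
A character is irreducible iff <chi, chi> = 1, so this representation is reducible.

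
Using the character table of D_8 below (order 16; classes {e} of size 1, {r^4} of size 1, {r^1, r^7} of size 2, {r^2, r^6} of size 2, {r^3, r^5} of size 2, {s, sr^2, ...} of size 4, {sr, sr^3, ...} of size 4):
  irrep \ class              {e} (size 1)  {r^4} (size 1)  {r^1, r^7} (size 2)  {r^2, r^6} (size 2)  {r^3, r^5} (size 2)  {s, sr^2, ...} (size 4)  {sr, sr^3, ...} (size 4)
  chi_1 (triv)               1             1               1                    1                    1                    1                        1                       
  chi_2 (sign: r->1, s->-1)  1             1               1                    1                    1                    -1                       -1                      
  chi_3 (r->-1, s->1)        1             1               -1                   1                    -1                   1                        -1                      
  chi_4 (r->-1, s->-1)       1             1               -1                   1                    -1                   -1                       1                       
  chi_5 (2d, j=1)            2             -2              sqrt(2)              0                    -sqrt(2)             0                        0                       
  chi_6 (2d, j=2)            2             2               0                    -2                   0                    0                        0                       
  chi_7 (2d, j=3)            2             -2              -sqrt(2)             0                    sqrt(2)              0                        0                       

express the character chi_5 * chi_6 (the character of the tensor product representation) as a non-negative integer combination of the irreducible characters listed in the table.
chi_5 tensor chi_6 = chi_5 + chi_7 (all other irreducibles have multiplicity 0).

Details: The character of a tensor product is the pointwise product (chi_5 * chi_6)(C) = chi_5(C) * chi_6(C):
  {e}: (2)*(2), {r^4}: (-2)*(2), {r^1, r^7}: (sqrt(2))*(0), {r^2, r^6}: (0)*(-2), {r^3, r^5}: (-sqrt(2))*(0), {s, sr^2, ...}: (0)*(0), {sr, sr^3, ...}: (0)*(0)
so (chi_5 * chi_6) takes values
  {e} -> 4, {r^4} -> -4, {r^1, r^7} -> 0, {r^2, r^6} -> 0, {r^3, r^5} -> 0, {s, sr^2, ...} -> 0, {sr, sr^3, ...} -> 0.
Now take the inner product of this character with each irreducible chi from the table, <chi_5*chi_6, chi> = (1/16) sum_C |C| (chi_5*chi_6)(C) conj(chi(C)):
  <chi_5*chi_6, chi_1> = (1/16)[1*(4)*conj(1) + 1*(-4)*conj(1) + 2*(0)*conj(1) + 2*(0)*conj(1) + 2*(0)*conj(1) + 4*(0)*conj(1) + 4*(0)*conj(1)]
      = (1/16)[(4) + (-4) + (0) + (0) + (0) + (0) + (0)] = 0/16 = 0
  <chi_5*chi_6, chi_2> = (1/16)[1*(4)*conj(1) + 1*(-4)*conj(1) + 2*(0)*conj(1) + 2*(0)*conj(1) + 2*(0)*conj(1) + 4*(0)*conj(-1) + 4*(0)*conj(-1)]
      = (1/16)[(4) + (-4) + (0) + (0) + (0) + (0) + (0)] = 0/16 = 0
  <chi_5*chi_6, chi_3> = (1/16)[1*(4)*conj(1) + 1*(-4)*conj(1) + 2*(0)*conj(-1) + 2*(0)*conj(1) + 2*(0)*conj(-1) + 4*(0)*conj(1) + 4*(0)*conj(-1)]
      = (1/16)[(4) + (-4) + (0) + (0) + (0) + (0) + (0)] = 0/16 = 0
  <chi_5*chi_6, chi_4> = (1/16)[1*(4)*conj(1) + 1*(-4)*conj(1) + 2*(0)*conj(-1) + 2*(0)*conj(1) + 2*(0)*conj(-1) + 4*(0)*conj(-1) + 4*(0)*conj(1)]
      = (1/16)[(4) + (-4) + (0) + (0) + (0) + (0) + (0)] = 0/16 = 0
  <chi_5*chi_6, chi_5> = (1/16)[1*(4)*conj(2) + 1*(-4)*conj(-2) + 2*(0)*conj(sqrt(2)) + 2*(0)*conj(0) + 2*(0)*conj(-sqrt(2)) + 4*(0)*conj(0) + 4*(0)*conj(0)]
      = (1/16)[(8) + (8) + (0) + (0) + (0) + (0) + (0)] = 16/16 = 1
  <chi_5*chi_6, chi_6> = (1/16)[1*(4)*conj(2) + 1*(-4)*conj(2) + 2*(0)*conj(0) + 2*(0)*conj(-2) + 2*(0)*conj(0) + 4*(0)*conj(0) + 4*(0)*conj(0)]
      = (1/16)[(8) + (-8) + (0) + (0) + (0) + (0) + (0)] = 0/16 = 0
  <chi_5*chi_6, chi_7> = (1/16)[1*(4)*conj(2) + 1*(-4)*conj(-2) + 2*(0)*conj(-sqrt(2)) + 2*(0)*conj(0) + 2*(0)*conj(sqrt(2)) + 4*(0)*conj(0) + 4*(0)*conj(0)]
      = (1/16)[(8) + (8) + (0) + (0) + (0) + (0) + (0)] = 16/16 = 1
Hence the multiplicities are chi_5: 1, chi_7: 1. Dimension check: dim(chi_5)*dim(chi_6) = 2*2 = 4 and sum (mult * dim) = 1*2 + 1*2 = 4.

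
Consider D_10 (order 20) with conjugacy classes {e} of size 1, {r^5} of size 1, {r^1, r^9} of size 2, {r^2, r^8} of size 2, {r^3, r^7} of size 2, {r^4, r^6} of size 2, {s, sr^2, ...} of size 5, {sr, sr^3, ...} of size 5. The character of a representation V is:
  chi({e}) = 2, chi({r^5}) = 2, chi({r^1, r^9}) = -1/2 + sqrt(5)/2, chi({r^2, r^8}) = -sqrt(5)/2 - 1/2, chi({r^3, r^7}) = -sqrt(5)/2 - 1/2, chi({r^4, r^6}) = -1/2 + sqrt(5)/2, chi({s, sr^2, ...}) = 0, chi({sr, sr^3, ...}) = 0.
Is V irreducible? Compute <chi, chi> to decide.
Irreducible: <chi, chi> = 1.

Proof sketch: <chi, chi> = (1/|G|) sum_C |C| * |chi(C)|^2 = (1/20)[1*|2|^2 + 1*|2|^2 + 2*|-1/2 + sqrt(5)/2|^2 + 2*|-sqrt(5)/2 - 1/2|^2 + 2*|-sqrt(5)/2 - 1/2|^2 + 2*|-1/2 + sqrt(5)/2|^2 + 5*|0|^2 + 5*|0|^2]
  = (1/20)[(4) + (4) + (3 - sqrt(5)) + (sqrt(5) + 3) + (sqrt(5) + 3) + (3 - sqrt(5)) + (0) + (0)] = 20/20 = 1.
A character is irreducible iff <chi, chi> = 1, so this representation is irreducible.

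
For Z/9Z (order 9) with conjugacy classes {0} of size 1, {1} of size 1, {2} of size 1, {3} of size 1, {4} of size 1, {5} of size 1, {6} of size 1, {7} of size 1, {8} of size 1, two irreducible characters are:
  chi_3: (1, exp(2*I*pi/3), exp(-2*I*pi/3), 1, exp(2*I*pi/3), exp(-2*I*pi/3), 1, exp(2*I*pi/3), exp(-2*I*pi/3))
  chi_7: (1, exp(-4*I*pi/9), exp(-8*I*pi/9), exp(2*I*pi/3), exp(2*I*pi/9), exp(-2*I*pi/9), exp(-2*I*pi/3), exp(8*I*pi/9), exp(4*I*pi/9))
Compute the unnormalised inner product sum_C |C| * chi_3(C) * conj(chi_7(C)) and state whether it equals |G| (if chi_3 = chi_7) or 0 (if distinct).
Sum = 0; so <chi_3, chi_7> = 0 (distinct irreducibles are orthogonal).

Derivation: Compute term by term over conjugacy classes (|C| * chi_3(C) * conj(chi_7(C))):
  1*(1)*conj(1) + 1*(exp(2*I*pi/3))*conj(exp(-4*I*pi/9)) + 1*(exp(-2*I*pi/3))*conj(exp(-8*I*pi/9)) + 1*(1)*conj(exp(2*I*pi/3)) + 1*(exp(2*I*pi/3))*conj(exp(2*I*pi/9)) + 1*(exp(-2*I*pi/3))*conj(exp(-2*I*pi/9)) + 1*(1)*conj(exp(-2*I*pi/3)) + 1*(exp(2*I*pi/3))*conj(exp(8*I*pi/9)) + 1*(exp(-2*I*pi/3))*conj(exp(4*I*pi/9))
  = (1) + (exp(-8*I*pi/9)) + (exp(2*I*pi/9)) + (exp(-2*I*pi/3)) + (exp(4*I*pi/9)) + (exp(-4*I*pi/9)) + (exp(2*I*pi/3)) + (exp(-2*I*pi/9)) + (exp(8*I*pi/9))
  = 0.
(Exp terms are combined using exp(i*s)*conj(exp(i*t)) = exp(i*(s-t)), and sums of them are collapsed using the identity that for every m > 1 the m distinct m-th roots of unity sum to 0, e.g. 1 + exp(2*I*pi/3) + exp(-2*I*pi/3) = 0.)
Dividing by |G| = 9 gives 0/9 = 0, matching the row-orthogonality relation <chi_3, chi_7> = [chi_3 = chi_7].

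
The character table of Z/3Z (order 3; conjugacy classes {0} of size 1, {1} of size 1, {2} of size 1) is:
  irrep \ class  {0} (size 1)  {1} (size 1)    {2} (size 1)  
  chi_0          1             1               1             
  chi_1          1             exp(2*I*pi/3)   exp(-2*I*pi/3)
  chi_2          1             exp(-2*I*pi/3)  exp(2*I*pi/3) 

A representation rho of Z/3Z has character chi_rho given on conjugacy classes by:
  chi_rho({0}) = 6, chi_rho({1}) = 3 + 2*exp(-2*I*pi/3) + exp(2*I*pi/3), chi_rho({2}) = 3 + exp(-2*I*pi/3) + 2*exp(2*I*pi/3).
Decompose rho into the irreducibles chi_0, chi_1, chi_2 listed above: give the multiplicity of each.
Multiplicities: chi_0: 3, chi_1: 1, chi_2: 2.

Proof sketch: Use <chi_rho, chi> = (1/|G|) sum_C |C| * chi_rho(C) * conj(chi(C)) with |G| = 3 for each irreducible chi in the table:
  <chi_rho, chi_0> = (1/3)[1*(6)*conj(1) + 1*(3 + 2*exp(-2*I*pi/3) + exp(2*I*pi/3))*conj(1) + 1*(3 + exp(-2*I*pi/3) + 2*exp(2*I*pi/3))*conj(1)]
      = (1/3)[(6) + (3 + 2*exp(-2*I*pi/3) + exp(2*I*pi/3)) + (3 + exp(-2*I*pi/3) + 2*exp(2*I*pi/3))] = 9/3 = 3
  <chi_rho, chi_1> = (1/3)[1*(6)*conj(1) + 1*(3 + 2*exp(-2*I*pi/3) + exp(2*I*pi/3))*conj(exp(2*I*pi/3)) + 1*(3 + exp(-2*I*pi/3) + 2*exp(2*I*pi/3))*conj(exp(-2*I*pi/3))]
      = (1/3)[(6) + (1 + 3*exp(-2*I*pi/3) + 2*exp(2*I*pi/3)) + (1 + 2*exp(-2*I*pi/3) + 3*exp(2*I*pi/3))] = 3/3 = 1
  <chi_rho, chi_2> = (1/3)[1*(6)*conj(1) + 1*(3 + 2*exp(-2*I*pi/3) + exp(2*I*pi/3))*conj(exp(-2*I*pi/3)) + 1*(3 + exp(-2*I*pi/3) + 2*exp(2*I*pi/3))*conj(exp(2*I*pi/3))]
      = (1/3)[(6) + (2 + exp(-2*I*pi/3) + 3*exp(2*I*pi/3)) + (2 + 3*exp(-2*I*pi/3) + exp(2*I*pi/3))] = 6/3 = 2
(Exp terms are combined using exp(i*s)*conj(exp(i*t)) = exp(i*(s-t)), and sums of them are collapsed using the identity that for every m > 1 the m distinct m-th roots of unity sum to 0, e.g. 1 + exp(2*I*pi/3) + exp(-2*I*pi/3) = 0.)
Dimension check: dim(rho) = sum (mult * dim) = 3*1 + 1*1 + 2*1 = 6 = chi_rho(e) = 6.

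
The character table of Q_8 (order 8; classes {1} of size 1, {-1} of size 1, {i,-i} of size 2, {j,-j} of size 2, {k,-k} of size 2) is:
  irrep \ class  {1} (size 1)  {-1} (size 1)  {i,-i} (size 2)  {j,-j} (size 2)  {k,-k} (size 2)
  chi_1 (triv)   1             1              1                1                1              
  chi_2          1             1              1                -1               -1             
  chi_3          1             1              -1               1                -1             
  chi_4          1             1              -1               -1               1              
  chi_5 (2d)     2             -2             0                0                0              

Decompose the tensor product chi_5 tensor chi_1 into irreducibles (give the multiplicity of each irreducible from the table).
chi_5 tensor chi_1 = chi_5 (all other irreducibles have multiplicity 0).

Reasoning: The character of a tensor product is the pointwise product (chi_5 * chi_1)(C) = chi_5(C) * chi_1(C):
  {1}: (2)*(1), {-1}: (-2)*(1), {i,-i}: (0)*(1), {j,-j}: (0)*(1), {k,-k}: (0)*(1)
so (chi_5 * chi_1) takes values
  {1} -> 2, {-1} -> -2, {i,-i} -> 0, {j,-j} -> 0, {k,-k} -> 0.
Now take the inner product of this character with each irreducible chi from the table, <chi_5*chi_1, chi> = (1/8) sum_C |C| (chi_5*chi_1)(C) conj(chi(C)):
  <chi_5*chi_1, chi_1> = (1/8)[1*(2)*conj(1) + 1*(-2)*conj(1) + 2*(0)*conj(1) + 2*(0)*conj(1) + 2*(0)*conj(1)]
      = (1/8)[(2) + (-2) + (0) + (0) + (0)] = 0/8 = 0
  <chi_5*chi_1, chi_2> = (1/8)[1*(2)*conj(1) + 1*(-2)*conj(1) + 2*(0)*conj(1) + 2*(0)*conj(-1) + 2*(0)*conj(-1)]
      = (1/8)[(2) + (-2) + (0) + (0) + (0)] = 0/8 = 0
  <chi_5*chi_1, chi_3> = (1/8)[1*(2)*conj(1) + 1*(-2)*conj(1) + 2*(0)*conj(-1) + 2*(0)*conj(1) + 2*(0)*conj(-1)]
      = (1/8)[(2) + (-2) + (0) + (0) + (0)] = 0/8 = 0
  <chi_5*chi_1, chi_4> = (1/8)[1*(2)*conj(1) + 1*(-2)*conj(1) + 2*(0)*conj(-1) + 2*(0)*conj(-1) + 2*(0)*conj(1)]
      = (1/8)[(2) + (-2) + (0) + (0) + (0)] = 0/8 = 0
  <chi_5*chi_1, chi_5> = (1/8)[1*(2)*conj(2) + 1*(-2)*conj(-2) + 2*(0)*conj(0) + 2*(0)*conj(0) + 2*(0)*conj(0)]
      = (1/8)[(4) + (4) + (0) + (0) + (0)] = 8/8 = 1
Hence the multiplicities are chi_5: 1. Dimension check: dim(chi_5)*dim(chi_1) = 2*1 = 2 and sum (mult * dim) = 1*2 = 2.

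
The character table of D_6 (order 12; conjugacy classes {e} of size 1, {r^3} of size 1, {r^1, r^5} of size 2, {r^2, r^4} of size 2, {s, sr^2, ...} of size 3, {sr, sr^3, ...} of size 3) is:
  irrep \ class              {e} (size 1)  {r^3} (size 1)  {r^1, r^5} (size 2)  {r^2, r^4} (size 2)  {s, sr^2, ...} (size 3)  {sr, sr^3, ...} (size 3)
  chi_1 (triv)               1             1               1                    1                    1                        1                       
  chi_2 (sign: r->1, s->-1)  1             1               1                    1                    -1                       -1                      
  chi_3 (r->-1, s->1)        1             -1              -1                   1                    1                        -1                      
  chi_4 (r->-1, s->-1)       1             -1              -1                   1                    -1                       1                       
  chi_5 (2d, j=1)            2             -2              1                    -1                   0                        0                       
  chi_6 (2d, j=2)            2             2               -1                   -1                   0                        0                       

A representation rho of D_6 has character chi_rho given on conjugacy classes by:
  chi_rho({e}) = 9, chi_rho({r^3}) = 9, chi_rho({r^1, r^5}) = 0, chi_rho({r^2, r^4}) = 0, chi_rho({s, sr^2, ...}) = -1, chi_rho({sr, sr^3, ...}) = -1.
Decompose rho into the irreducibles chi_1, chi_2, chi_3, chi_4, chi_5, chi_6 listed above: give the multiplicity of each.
Multiplicities: chi_1: 1, chi_2: 2, chi_3: 0, chi_4: 0, chi_5: 0, chi_6: 3.

Justification: Use <chi_rho, chi> = (1/|G|) sum_C |C| * chi_rho(C) * conj(chi(C)) with |G| = 12 for each irreducible chi in the table:
  <chi_rho, chi_1> = (1/12)[1*(9)*conj(1) + 1*(9)*conj(1) + 2*(0)*conj(1) + 2*(0)*conj(1) + 3*(-1)*conj(1) + 3*(-1)*conj(1)]
      = (1/12)[(9) + (9) + (0) + (0) + (-3) + (-3)] = 12/12 = 1
  <chi_rho, chi_2> = (1/12)[1*(9)*conj(1) + 1*(9)*conj(1) + 2*(0)*conj(1) + 2*(0)*conj(1) + 3*(-1)*conj(-1) + 3*(-1)*conj(-1)]
      = (1/12)[(9) + (9) + (0) + (0) + (3) + (3)] = 24/12 = 2
  <chi_rho, chi_3> = (1/12)[1*(9)*conj(1) + 1*(9)*conj(-1) + 2*(0)*conj(-1) + 2*(0)*conj(1) + 3*(-1)*conj(1) + 3*(-1)*conj(-1)]
      = (1/12)[(9) + (-9) + (0) + (0) + (-3) + (3)] = 0/12 = 0
  <chi_rho, chi_4> = (1/12)[1*(9)*conj(1) + 1*(9)*conj(-1) + 2*(0)*conj(-1) + 2*(0)*conj(1) + 3*(-1)*conj(-1) + 3*(-1)*conj(1)]
      = (1/12)[(9) + (-9) + (0) + (0) + (3) + (-3)] = 0/12 = 0
  <chi_rho, chi_5> = (1/12)[1*(9)*conj(2) + 1*(9)*conj(-2) + 2*(0)*conj(1) + 2*(0)*conj(-1) + 3*(-1)*conj(0) + 3*(-1)*conj(0)]
      = (1/12)[(18) + (-18) + (0) + (0) + (0) + (0)] = 0/12 = 0
  <chi_rho, chi_6> = (1/12)[1*(9)*conj(2) + 1*(9)*conj(2) + 2*(0)*conj(-1) + 2*(0)*conj(-1) + 3*(-1)*conj(0) + 3*(-1)*conj(0)]
      = (1/12)[(18) + (18) + (0) + (0) + (0) + (0)] = 36/12 = 3
Dimension check: dim(rho) = sum (mult * dim) = 1*1 + 2*1 + 0*1 + 0*1 + 0*2 + 3*2 = 9 = chi_rho(e) = 9.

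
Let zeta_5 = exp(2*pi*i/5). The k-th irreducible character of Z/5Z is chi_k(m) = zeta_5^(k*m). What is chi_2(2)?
chi_2(2) = zeta_5^4 = exp(-2*I*pi/5)

Proof sketch: chi_2(2) = zeta_5^(2*2) = zeta_5^4. Since zeta_5^5 = 1, this equals zeta_5^4 = exp(2*pi*i*4/5) = exp(-2*I*pi/5).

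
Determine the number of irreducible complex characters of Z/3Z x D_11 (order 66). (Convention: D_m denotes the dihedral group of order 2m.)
21

Argument: The number of irreducible complex representations of a finite group equals its number of conjugacy classes. For a direct product, #classes(G x H) = #classes(G) * #classes(H). Z/3Z has 3 classes (abelian), D_11 has 7 classes, so 3 * 7 = 21, so Z/3Z x D_11 (order 66) has exactly 21 irreducible complex representations.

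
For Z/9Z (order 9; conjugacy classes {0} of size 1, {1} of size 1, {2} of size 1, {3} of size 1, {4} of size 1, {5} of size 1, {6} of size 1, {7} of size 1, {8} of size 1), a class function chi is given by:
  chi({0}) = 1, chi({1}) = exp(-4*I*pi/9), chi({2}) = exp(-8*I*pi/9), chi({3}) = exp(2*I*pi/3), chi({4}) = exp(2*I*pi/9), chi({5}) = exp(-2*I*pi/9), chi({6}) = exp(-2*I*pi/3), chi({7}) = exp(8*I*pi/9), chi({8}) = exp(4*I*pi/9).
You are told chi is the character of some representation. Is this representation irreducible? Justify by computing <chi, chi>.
Irreducible: <chi, chi> = 1.

Explanation: <chi, chi> = (1/|G|) sum_C |C| * |chi(C)|^2 = (1/9)[1*|1|^2 + 1*|exp(-4*I*pi/9)|^2 + 1*|exp(-8*I*pi/9)|^2 + 1*|exp(2*I*pi/3)|^2 + 1*|exp(2*I*pi/9)|^2 + 1*|exp(-2*I*pi/9)|^2 + 1*|exp(-2*I*pi/3)|^2 + 1*|exp(8*I*pi/9)|^2 + 1*|exp(4*I*pi/9)|^2]
  = (1/9)[(1) + (1) + (1) + (1) + (1) + (1) + (1) + (1) + (1)] = 9/9 = 1.
(Exp terms are combined using exp(i*s)*conj(exp(i*t)) = exp(i*(s-t)), and sums of them are collapsed using the identity that for every m > 1 the m distinct m-th roots of unity sum to 0, e.g. 1 + exp(2*I*pi/3) + exp(-2*I*pi/3) = 0.)
A character is irreducible iff <chi, chi> = 1, so this representation is irreducible.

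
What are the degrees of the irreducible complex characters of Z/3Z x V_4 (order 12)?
Dimensions: 1, 1, 1, 1, 1, 1, 1, 1, 1, 1, 1, 1

Proof sketch: There are 12 irreducibles (= number of conjugacy classes). Their dimensions d_i satisfy sum d_i^2 = |G| = 12: 1 + 1 + 1 + 1 + 1 + 1 + 1 + 1 + 1 + 1 + 1 + 1 = 12. (For the product with Z/3Z: each of the 3 1-dim characters of Z/3Z tensors with each irrep of V_4, giving 3 copies of each V_4-dimension.)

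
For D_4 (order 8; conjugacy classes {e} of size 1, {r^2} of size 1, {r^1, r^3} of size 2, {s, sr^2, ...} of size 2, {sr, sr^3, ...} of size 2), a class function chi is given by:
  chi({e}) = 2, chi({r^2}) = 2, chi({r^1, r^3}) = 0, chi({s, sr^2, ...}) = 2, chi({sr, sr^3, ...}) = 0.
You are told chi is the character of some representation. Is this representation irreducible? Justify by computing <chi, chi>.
Not irreducible (reducible): <chi, chi> = 2 > 1.

Working: <chi, chi> = (1/|G|) sum_C |C| * |chi(C)|^2 = (1/8)[1*|2|^2 + 1*|2|^2 + 2*|0|^2 + 2*|2|^2 + 2*|0|^2]
  = (1/8)[(4) + (4) + (0) + (8) + (0)] = 16/8 = 2.
A character is irreducible iff <chi, chi> = 1, so this representation is reducible.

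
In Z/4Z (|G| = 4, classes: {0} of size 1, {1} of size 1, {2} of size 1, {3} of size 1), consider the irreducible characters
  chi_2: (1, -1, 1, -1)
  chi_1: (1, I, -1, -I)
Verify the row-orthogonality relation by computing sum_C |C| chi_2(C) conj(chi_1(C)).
Sum = 0; so <chi_2, chi_1> = 0 (distinct irreducibles are orthogonal).

Proof sketch: Compute term by term over conjugacy classes (|C| * chi_2(C) * conj(chi_1(C))):
  1*(1)*conj(1) + 1*(-1)*conj(I) + 1*(1)*conj(-1) + 1*(-1)*conj(-I)
  = (1) + (I) + (-1) + (-I)
  = 0.
(Exp terms are combined using exp(i*s)*conj(exp(i*t)) = exp(i*(s-t)), and sums of them are collapsed using the identity that for every m > 1 the m distinct m-th roots of unity sum to 0, e.g. 1 + exp(2*I*pi/3) + exp(-2*I*pi/3) = 0.)
Dividing by |G| = 4 gives 0/4 = 0, matching the row-orthogonality relation <chi_2, chi_1> = [chi_2 = chi_1].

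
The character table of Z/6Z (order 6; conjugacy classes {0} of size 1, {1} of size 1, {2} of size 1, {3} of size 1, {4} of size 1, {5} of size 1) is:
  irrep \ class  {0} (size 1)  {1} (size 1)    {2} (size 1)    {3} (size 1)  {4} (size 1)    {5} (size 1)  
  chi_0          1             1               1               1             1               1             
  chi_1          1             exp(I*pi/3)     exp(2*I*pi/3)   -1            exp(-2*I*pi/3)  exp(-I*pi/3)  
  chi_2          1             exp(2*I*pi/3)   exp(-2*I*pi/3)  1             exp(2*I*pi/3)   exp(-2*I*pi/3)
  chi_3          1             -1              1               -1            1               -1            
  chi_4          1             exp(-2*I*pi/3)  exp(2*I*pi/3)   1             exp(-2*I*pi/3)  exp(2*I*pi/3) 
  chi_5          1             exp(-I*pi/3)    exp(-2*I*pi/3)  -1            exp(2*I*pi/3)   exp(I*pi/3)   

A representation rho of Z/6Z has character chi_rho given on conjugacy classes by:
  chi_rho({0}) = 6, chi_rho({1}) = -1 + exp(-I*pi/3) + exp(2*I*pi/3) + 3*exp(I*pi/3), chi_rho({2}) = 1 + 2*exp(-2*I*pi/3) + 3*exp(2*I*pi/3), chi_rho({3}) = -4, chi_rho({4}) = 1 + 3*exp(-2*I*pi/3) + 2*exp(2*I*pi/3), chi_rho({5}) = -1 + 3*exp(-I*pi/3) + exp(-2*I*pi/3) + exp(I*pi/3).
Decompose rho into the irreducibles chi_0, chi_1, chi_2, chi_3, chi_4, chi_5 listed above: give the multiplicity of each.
Multiplicities: chi_0: 0, chi_1: 3, chi_2: 1, chi_3: 1, chi_4: 0, chi_5: 1.

Why: Use <chi_rho, chi> = (1/|G|) sum_C |C| * chi_rho(C) * conj(chi(C)) with |G| = 6 for each irreducible chi in the table:
  <chi_rho, chi_0> = (1/6)[1*(6)*conj(1) + 1*(-1 + exp(-I*pi/3) + exp(2*I*pi/3) + 3*exp(I*pi/3))*conj(1) + 1*(1 + 2*exp(-2*I*pi/3) + 3*exp(2*I*pi/3))*conj(1) + 1*(-4)*conj(1) + 1*(1 + 3*exp(-2*I*pi/3) + 2*exp(2*I*pi/3))*conj(1) + 1*(-1 + 3*exp(-I*pi/3) + exp(-2*I*pi/3) + exp(I*pi/3))*conj(1)]
      = (1/6)[(6) + (-1 + exp(-I*pi/3) + exp(2*I*pi/3) + 3*exp(I*pi/3)) + (1 + 2*exp(-2*I*pi/3) + 3*exp(2*I*pi/3)) + (-4) + (1 + 3*exp(-2*I*pi/3) + 2*exp(2*I*pi/3)) + (-1 + 3*exp(-I*pi/3) + exp(-2*I*pi/3) + exp(I*pi/3))] = 0/6 = 0
  <chi_rho, chi_1> = (1/6)[1*(6)*conj(1) + 1*(-1 + exp(-I*pi/3) + exp(2*I*pi/3) + 3*exp(I*pi/3))*conj(exp(I*pi/3)) + 1*(1 + 2*exp(-2*I*pi/3) + 3*exp(2*I*pi/3))*conj(exp(2*I*pi/3)) + 1*(-4)*conj(-1) + 1*(1 + 3*exp(-2*I*pi/3) + 2*exp(2*I*pi/3))*conj(exp(-2*I*pi/3)) + 1*(-1 + 3*exp(-I*pi/3) + exp(-2*I*pi/3) + exp(I*pi/3))*conj(exp(-I*pi/3))]
      = (1/6)[(6) + (3 + exp(-2*I*pi/3) - exp(-I*pi/3) + exp(I*pi/3)) + (3 + exp(-2*I*pi/3) + 2*exp(2*I*pi/3)) + (4) + (3 + 2*exp(-2*I*pi/3) + exp(2*I*pi/3)) + (3 - exp(I*pi/3) + exp(-I*pi/3) + exp(2*I*pi/3))] = 18/6 = 3
  <chi_rho, chi_2> = (1/6)[1*(6)*conj(1) + 1*(-1 + exp(-I*pi/3) + exp(2*I*pi/3) + 3*exp(I*pi/3))*conj(exp(2*I*pi/3)) + 1*(1 + 2*exp(-2*I*pi/3) + 3*exp(2*I*pi/3))*conj(exp(-2*I*pi/3)) + 1*(-4)*conj(1) + 1*(1 + 3*exp(-2*I*pi/3) + 2*exp(2*I*pi/3))*conj(exp(2*I*pi/3)) + 1*(-1 + 3*exp(-I*pi/3) + exp(-2*I*pi/3) + exp(I*pi/3))*conj(exp(-2*I*pi/3))]
      = (1/6)[(6) + (3*exp(-I*pi/3) - exp(-2*I*pi/3)) + (2 + 3*exp(-2*I*pi/3) + exp(2*I*pi/3)) + (-4) + (2 + exp(-2*I*pi/3) + 3*exp(2*I*pi/3)) + (-exp(2*I*pi/3) + 3*exp(I*pi/3))] = 6/6 = 1
  <chi_rho, chi_3> = (1/6)[1*(6)*conj(1) + 1*(-1 + exp(-I*pi/3) + exp(2*I*pi/3) + 3*exp(I*pi/3))*conj(-1) + 1*(1 + 2*exp(-2*I*pi/3) + 3*exp(2*I*pi/3))*conj(1) + 1*(-4)*conj(-1) + 1*(1 + 3*exp(-2*I*pi/3) + 2*exp(2*I*pi/3))*conj(1) + 1*(-1 + 3*exp(-I*pi/3) + exp(-2*I*pi/3) + exp(I*pi/3))*conj(-1)]
      = (1/6)[(6) + (1 - 3*exp(I*pi/3) - exp(2*I*pi/3) - exp(-I*pi/3)) + (1 + 2*exp(-2*I*pi/3) + 3*exp(2*I*pi/3)) + (4) + (1 + 3*exp(-2*I*pi/3) + 2*exp(2*I*pi/3)) + (1 - exp(I*pi/3) - exp(-2*I*pi/3) - 3*exp(-I*pi/3))] = 6/6 = 1
  <chi_rho, chi_4> = (1/6)[1*(6)*conj(1) + 1*(-1 + exp(-I*pi/3) + exp(2*I*pi/3) + 3*exp(I*pi/3))*conj(exp(-2*I*pi/3)) + 1*(1 + 2*exp(-2*I*pi/3) + 3*exp(2*I*pi/3))*conj(exp(2*I*pi/3)) + 1*(-4)*conj(1) + 1*(1 + 3*exp(-2*I*pi/3) + 2*exp(2*I*pi/3))*conj(exp(-2*I*pi/3)) + 1*(-1 + 3*exp(-I*pi/3) + exp(-2*I*pi/3) + exp(I*pi/3))*conj(exp(2*I*pi/3))]
      = (1/6)[(6) + (-3 + exp(-2*I*pi/3) - exp(2*I*pi/3) + exp(I*pi/3)) + (3 + exp(-2*I*pi/3) + 2*exp(2*I*pi/3)) + (-4) + (3 + 2*exp(-2*I*pi/3) + exp(2*I*pi/3)) + (-3 + exp(-I*pi/3) + exp(2*I*pi/3) - exp(-2*I*pi/3))] = 0/6 = 0
  <chi_rho, chi_5> = (1/6)[1*(6)*conj(1) + 1*(-1 + exp(-I*pi/3) + exp(2*I*pi/3) + 3*exp(I*pi/3))*conj(exp(-I*pi/3)) + 1*(1 + 2*exp(-2*I*pi/3) + 3*exp(2*I*pi/3))*conj(exp(-2*I*pi/3)) + 1*(-4)*conj(-1) + 1*(1 + 3*exp(-2*I*pi/3) + 2*exp(2*I*pi/3))*conj(exp(2*I*pi/3)) + 1*(-1 + 3*exp(-I*pi/3) + exp(-2*I*pi/3) + exp(I*pi/3))*conj(exp(I*pi/3))]
      = (1/6)[(6) + (-exp(I*pi/3) + 3*exp(2*I*pi/3)) + (2 + 3*exp(-2*I*pi/3) + exp(2*I*pi/3)) + (4) + (2 + exp(-2*I*pi/3) + 3*exp(2*I*pi/3)) + (3*exp(-2*I*pi/3) - exp(-I*pi/3))] = 6/6 = 1
(Exp terms are combined using exp(i*s)*conj(exp(i*t)) = exp(i*(s-t)), and sums of them are collapsed using the identity that for every m > 1 the m distinct m-th roots of unity sum to 0, e.g. 1 + exp(2*I*pi/3) + exp(-2*I*pi/3) = 0.)
Dimension check: dim(rho) = sum (mult * dim) = 0*1 + 3*1 + 1*1 + 1*1 + 0*1 + 1*1 = 6 = chi_rho(e) = 6.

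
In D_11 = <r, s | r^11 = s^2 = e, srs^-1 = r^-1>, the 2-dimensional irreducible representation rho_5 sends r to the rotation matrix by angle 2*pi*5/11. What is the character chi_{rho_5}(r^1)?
chi_{rho_5}(r^1) = 2*cos(2*pi*5*1/11) = -2*cos(pi/11)

Details: rho_5(r^1) is rotation by angle 2*pi*5*1/11, whose trace is 2*cos(2*pi*5*1/11) = -2*cos(pi/11).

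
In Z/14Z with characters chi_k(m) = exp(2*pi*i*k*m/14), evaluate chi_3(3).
chi_3(3) = zeta_14^9 = exp(-5*I*pi/7)

Reasoning: chi_3(3) = zeta_14^(3*3) = zeta_14^9. Since zeta_14^14 = 1, this equals zeta_14^9 = exp(2*pi*i*9/14) = exp(-5*I*pi/7).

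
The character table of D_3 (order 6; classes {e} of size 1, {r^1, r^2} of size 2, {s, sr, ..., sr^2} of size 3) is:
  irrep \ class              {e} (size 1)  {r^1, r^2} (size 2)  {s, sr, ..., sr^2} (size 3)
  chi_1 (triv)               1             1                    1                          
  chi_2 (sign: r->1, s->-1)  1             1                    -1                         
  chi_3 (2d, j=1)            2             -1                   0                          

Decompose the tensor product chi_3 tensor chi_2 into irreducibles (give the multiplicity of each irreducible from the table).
chi_3 tensor chi_2 = chi_3 (all other irreducibles have multiplicity 0).

Details: The character of a tensor product is the pointwise product (chi_3 * chi_2)(C) = chi_3(C) * chi_2(C):
  {e}: (2)*(1), {r^1, r^2}: (-1)*(1), {s, sr, ..., sr^2}: (0)*(-1)
so (chi_3 * chi_2) takes values
  {e} -> 2, {r^1, r^2} -> -1, {s, sr, ..., sr^2} -> 0.
Now take the inner product of this character with each irreducible chi from the table, <chi_3*chi_2, chi> = (1/6) sum_C |C| (chi_3*chi_2)(C) conj(chi(C)):
  <chi_3*chi_2, chi_1> = (1/6)[1*(2)*conj(1) + 2*(-1)*conj(1) + 3*(0)*conj(1)]
      = (1/6)[(2) + (-2) + (0)] = 0/6 = 0
  <chi_3*chi_2, chi_2> = (1/6)[1*(2)*conj(1) + 2*(-1)*conj(1) + 3*(0)*conj(-1)]
      = (1/6)[(2) + (-2) + (0)] = 0/6 = 0
  <chi_3*chi_2, chi_3> = (1/6)[1*(2)*conj(2) + 2*(-1)*conj(-1) + 3*(0)*conj(0)]
      = (1/6)[(4) + (2) + (0)] = 6/6 = 1
Hence the multiplicities are chi_3: 1. Dimension check: dim(chi_3)*dim(chi_2) = 2*1 = 2 and sum (mult * dim) = 1*2 = 2.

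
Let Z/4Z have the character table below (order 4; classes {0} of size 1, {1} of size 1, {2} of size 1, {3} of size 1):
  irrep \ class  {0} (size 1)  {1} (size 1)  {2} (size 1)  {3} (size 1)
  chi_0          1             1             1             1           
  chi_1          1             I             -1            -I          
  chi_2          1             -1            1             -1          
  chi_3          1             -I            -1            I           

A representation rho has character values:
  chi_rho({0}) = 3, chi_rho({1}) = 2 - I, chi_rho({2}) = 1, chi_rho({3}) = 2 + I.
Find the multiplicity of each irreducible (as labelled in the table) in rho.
Multiplicities: chi_0: 2, chi_1: 0, chi_2: 0, chi_3: 1.

Reasoning: Use <chi_rho, chi> = (1/|G|) sum_C |C| * chi_rho(C) * conj(chi(C)) with |G| = 4 for each irreducible chi in the table:
  <chi_rho, chi_0> = (1/4)[1*(3)*conj(1) + 1*(2 - I)*conj(1) + 1*(1)*conj(1) + 1*(2 + I)*conj(1)]
      = (1/4)[(3) + (2 - I) + (1) + (2 + I)] = 8/4 = 2
  <chi_rho, chi_1> = (1/4)[1*(3)*conj(1) + 1*(2 - I)*conj(I) + 1*(1)*conj(-1) + 1*(2 + I)*conj(-I)]
      = (1/4)[(3) + (-1 - 2*I) + (-1) + (-1 + 2*I)] = 0/4 = 0
  <chi_rho, chi_2> = (1/4)[1*(3)*conj(1) + 1*(2 - I)*conj(-1) + 1*(1)*conj(1) + 1*(2 + I)*conj(-1)]
      = (1/4)[(3) + (-2 + I) + (1) + (-2 - I)] = 0/4 = 0
  <chi_rho, chi_3> = (1/4)[1*(3)*conj(1) + 1*(2 - I)*conj(-I) + 1*(1)*conj(-1) + 1*(2 + I)*conj(I)]
      = (1/4)[(3) + (1 + 2*I) + (-1) + (1 - 2*I)] = 4/4 = 1
(Exp terms are combined using exp(i*s)*conj(exp(i*t)) = exp(i*(s-t)), and sums of them are collapsed using the identity that for every m > 1 the m distinct m-th roots of unity sum to 0, e.g. 1 + exp(2*I*pi/3) + exp(-2*I*pi/3) = 0.)
Dimension check: dim(rho) = sum (mult * dim) = 2*1 + 0*1 + 0*1 + 1*1 = 3 = chi_rho(e) = 3.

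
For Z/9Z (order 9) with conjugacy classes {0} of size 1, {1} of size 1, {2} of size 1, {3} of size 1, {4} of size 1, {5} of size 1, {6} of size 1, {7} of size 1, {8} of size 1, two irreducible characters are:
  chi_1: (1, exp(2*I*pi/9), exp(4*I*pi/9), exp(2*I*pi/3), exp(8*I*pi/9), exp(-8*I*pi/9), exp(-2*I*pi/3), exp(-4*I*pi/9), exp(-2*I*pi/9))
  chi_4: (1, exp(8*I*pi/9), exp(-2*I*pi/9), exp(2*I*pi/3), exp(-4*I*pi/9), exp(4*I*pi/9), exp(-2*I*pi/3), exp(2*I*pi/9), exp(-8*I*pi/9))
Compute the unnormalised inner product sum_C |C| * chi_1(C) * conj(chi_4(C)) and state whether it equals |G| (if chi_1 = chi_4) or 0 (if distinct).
Sum = 0; so <chi_1, chi_4> = 0 (distinct irreducibles are orthogonal).

Proof sketch: Compute term by term over conjugacy classes (|C| * chi_1(C) * conj(chi_4(C))):
  1*(1)*conj(1) + 1*(exp(2*I*pi/9))*conj(exp(8*I*pi/9)) + 1*(exp(4*I*pi/9))*conj(exp(-2*I*pi/9)) + 1*(exp(2*I*pi/3))*conj(exp(2*I*pi/3)) + 1*(exp(8*I*pi/9))*conj(exp(-4*I*pi/9)) + 1*(exp(-8*I*pi/9))*conj(exp(4*I*pi/9)) + 1*(exp(-2*I*pi/3))*conj(exp(-2*I*pi/3)) + 1*(exp(-4*I*pi/9))*conj(exp(2*I*pi/9)) + 1*(exp(-2*I*pi/9))*conj(exp(-8*I*pi/9))
  = (1) + (exp(-2*I*pi/3)) + (exp(2*I*pi/3)) + (1) + (exp(-2*I*pi/3)) + (exp(2*I*pi/3)) + (1) + (exp(-2*I*pi/3)) + (exp(2*I*pi/3))
  = 0.
(Exp terms are combined using exp(i*s)*conj(exp(i*t)) = exp(i*(s-t)), and sums of them are collapsed using the identity that for every m > 1 the m distinct m-th roots of unity sum to 0, e.g. 1 + exp(2*I*pi/3) + exp(-2*I*pi/3) = 0.)
Dividing by |G| = 9 gives 0/9 = 0, matching the row-orthogonality relation <chi_1, chi_4> = [chi_1 = chi_4].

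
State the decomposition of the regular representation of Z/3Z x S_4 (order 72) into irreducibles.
Each irreducible V_i of dimension d_i appears with multiplicity d_i, i.e. rho_reg = (direct sum over all irreducibles V_i) d_i V_i. The irreducible dimensions for Z/3Z x S_4 are 1, 1, 1, 1, 1, 1, 2, 2, 2, 3, 3, 3, 3, 3, 3: 6 irreducibles of dimension 1, each with multiplicity 1; 3 irreducibles of dimension 2, each with multiplicity 2; 6 irreducibles of dimension 3, each with multiplicity 3. Total dimension 6*1*1 + 3*2*2 + 6*3*3 = 72 = |G|.

Solution. General theorem: in the regular representation of a finite group G, each irreducible appears with multiplicity equal to its dimension. Check: dim(rho_reg) = sum d_i^2 = 1 + 1 + 1 + 1 + 1 + 1 + 4 + 4 + 4 + 9 + 9 + 9 + 9 + 9 + 9 = 72 = |G|.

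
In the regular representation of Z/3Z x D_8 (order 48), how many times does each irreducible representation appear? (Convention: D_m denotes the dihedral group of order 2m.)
Each irreducible V_i of dimension d_i appears with multiplicity d_i, i.e. rho_reg = (direct sum over all irreducibles V_i) d_i V_i. The irreducible dimensions for Z/3Z x D_8 are 1, 1, 1, 1, 1, 1, 1, 1, 1, 1, 1, 1, 2, 2, 2, 2, 2, 2, 2, 2, 2: 12 irreducibles of dimension 1, each with multiplicity 1; 9 irreducibles of dimension 2, each with multiplicity 2. Total dimension 12*1*1 + 9*2*2 = 48 = |G|.

Working: General theorem: in the regular representation of a finite group G, each irreducible appears with multiplicity equal to its dimension. Check: dim(rho_reg) = sum d_i^2 = 1 + 1 + 1 + 1 + 1 + 1 + 1 + 1 + 1 + 1 + 1 + 1 + 4 + 4 + 4 + 4 + 4 + 4 + 4 + 4 + 4 = 48 = |G|.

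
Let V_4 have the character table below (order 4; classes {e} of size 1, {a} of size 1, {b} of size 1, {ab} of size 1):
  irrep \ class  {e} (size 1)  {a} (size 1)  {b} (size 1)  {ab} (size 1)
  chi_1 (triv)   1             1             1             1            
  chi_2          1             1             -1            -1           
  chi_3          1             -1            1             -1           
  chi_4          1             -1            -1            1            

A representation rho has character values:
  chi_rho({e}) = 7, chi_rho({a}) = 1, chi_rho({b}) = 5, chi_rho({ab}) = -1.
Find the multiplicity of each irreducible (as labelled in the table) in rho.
Multiplicities: chi_1: 3, chi_2: 1, chi_3: 3, chi_4: 0.

Proof sketch: Use <chi_rho, chi> = (1/|G|) sum_C |C| * chi_rho(C) * conj(chi(C)) with |G| = 4 for each irreducible chi in the table:
  <chi_rho, chi_1> = (1/4)[1*(7)*conj(1) + 1*(1)*conj(1) + 1*(5)*conj(1) + 1*(-1)*conj(1)]
      = (1/4)[(7) + (1) + (5) + (-1)] = 12/4 = 3
  <chi_rho, chi_2> = (1/4)[1*(7)*conj(1) + 1*(1)*conj(1) + 1*(5)*conj(-1) + 1*(-1)*conj(-1)]
      = (1/4)[(7) + (1) + (-5) + (1)] = 4/4 = 1
  <chi_rho, chi_3> = (1/4)[1*(7)*conj(1) + 1*(1)*conj(-1) + 1*(5)*conj(1) + 1*(-1)*conj(-1)]
      = (1/4)[(7) + (-1) + (5) + (1)] = 12/4 = 3
  <chi_rho, chi_4> = (1/4)[1*(7)*conj(1) + 1*(1)*conj(-1) + 1*(5)*conj(-1) + 1*(-1)*conj(1)]
      = (1/4)[(7) + (-1) + (-5) + (-1)] = 0/4 = 0
Dimension check: dim(rho) = sum (mult * dim) = 3*1 + 1*1 + 3*1 + 0*1 = 7 = chi_rho(e) = 7.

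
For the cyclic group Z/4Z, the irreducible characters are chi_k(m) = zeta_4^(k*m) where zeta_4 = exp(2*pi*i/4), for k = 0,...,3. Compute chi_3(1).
chi_3(1) = zeta_4^3 = -I

chi_3(1) = zeta_4^(3*1) = zeta_4^3. Since zeta_4^4 = 1, this equals zeta_4^3 = exp(2*pi*i*3/4) = -I.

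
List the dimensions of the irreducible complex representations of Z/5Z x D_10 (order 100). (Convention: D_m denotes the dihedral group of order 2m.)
Dimensions: 1, 1, 1, 1, 1, 1, 1, 1, 1, 1, 1, 1, 1, 1, 1, 1, 1, 1, 1, 1, 2, 2, 2, 2, 2, 2, 2, 2, 2, 2, 2, 2, 2, 2, 2, 2, 2, 2, 2, 2

Working: There are 40 irreducibles (= number of conjugacy classes). Their dimensions d_i satisfy sum d_i^2 = |G| = 100: 1 + 1 + 1 + 1 + 1 + 1 + 1 + 1 + 1 + 1 + 1 + 1 + 1 + 1 + 1 + 1 + 1 + 1 + 1 + 1 + 4 + 4 + 4 + 4 + 4 + 4 + 4 + 4 + 4 + 4 + 4 + 4 + 4 + 4 + 4 + 4 + 4 + 4 + 4 + 4 = 100. (For the product with Z/5Z: each of the 5 1-dim characters of Z/5Z tensors with each irrep of D_10, giving 5 copies of each D_10-dimension.)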